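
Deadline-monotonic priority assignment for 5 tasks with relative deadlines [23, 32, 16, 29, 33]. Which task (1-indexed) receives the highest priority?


Sort tasks by relative deadline (ascending):
  Task 3: deadline = 16
  Task 1: deadline = 23
  Task 4: deadline = 29
  Task 2: deadline = 32
  Task 5: deadline = 33
Priority order (highest first): [3, 1, 4, 2, 5]
Highest priority task = 3

3


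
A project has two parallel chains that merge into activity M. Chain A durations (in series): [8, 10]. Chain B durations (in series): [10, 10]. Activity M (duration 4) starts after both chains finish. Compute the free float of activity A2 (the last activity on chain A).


ES(A2) = sum of predecessors on chain A = 8
EF(A2) = ES + duration = 8 + 10 = 18
Successor of A2 is M. ES(M) = max(sum(A), sum(B)) = max(18, 20) = 20
Free float = ES(successor) - EF(current) = 20 - 18 = 2

2


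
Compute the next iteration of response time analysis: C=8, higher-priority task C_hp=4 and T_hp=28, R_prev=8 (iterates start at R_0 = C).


R_next = C + ceil(R_prev / T_hp) * C_hp
ceil(8 / 28) = ceil(0.2857) = 1
Interference = 1 * 4 = 4
R_next = 8 + 4 = 12

12


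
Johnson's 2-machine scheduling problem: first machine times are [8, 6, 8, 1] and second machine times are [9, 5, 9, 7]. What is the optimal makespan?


Apply Johnson's rule:
  Group 1 (a <= b): [(4, 1, 7), (1, 8, 9), (3, 8, 9)]
  Group 2 (a > b): [(2, 6, 5)]
Optimal job order: [4, 1, 3, 2]
Schedule:
  Job 4: M1 done at 1, M2 done at 8
  Job 1: M1 done at 9, M2 done at 18
  Job 3: M1 done at 17, M2 done at 27
  Job 2: M1 done at 23, M2 done at 32
Makespan = 32

32


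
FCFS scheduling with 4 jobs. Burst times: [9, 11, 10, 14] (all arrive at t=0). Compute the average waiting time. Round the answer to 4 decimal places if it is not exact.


FCFS order (as given): [9, 11, 10, 14]
Waiting times:
  Job 1: wait = 0
  Job 2: wait = 9
  Job 3: wait = 20
  Job 4: wait = 30
Sum of waiting times = 59
Average waiting time = 59/4 = 14.75

14.75


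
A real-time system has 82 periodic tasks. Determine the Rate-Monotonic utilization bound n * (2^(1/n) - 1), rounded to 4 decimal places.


Compute 2^(1/82) = 1.0084888420
Subtract 1: 1.0084888420 - 1 = 0.0084888420
Multiply by n: 82 * 0.0084888420 = 0.6960850440
Round to 4 dp: 0.6961

0.6961


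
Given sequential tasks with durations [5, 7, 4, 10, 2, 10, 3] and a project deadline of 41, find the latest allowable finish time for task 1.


LF(activity 1) = deadline - sum of successor durations
Successors: activities 2 through 7 with durations [7, 4, 10, 2, 10, 3]
Sum of successor durations = 36
LF = 41 - 36 = 5

5


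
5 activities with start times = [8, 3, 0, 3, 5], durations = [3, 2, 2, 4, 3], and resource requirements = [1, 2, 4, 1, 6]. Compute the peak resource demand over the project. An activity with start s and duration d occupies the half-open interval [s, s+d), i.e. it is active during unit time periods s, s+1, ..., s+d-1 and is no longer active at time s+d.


Each activity i is active on [start_i, start_i + duration_i).
Compute total resource usage per time slot:
  t=0: active resources = [4], total = 4
  t=1: active resources = [4], total = 4
  t=2: active resources = [], total = 0
  t=3: active resources = [2, 1], total = 3
  t=4: active resources = [2, 1], total = 3
  t=5: active resources = [1, 6], total = 7
  t=6: active resources = [1, 6], total = 7
  t=7: active resources = [6], total = 6
  t=8: active resources = [1], total = 1
  t=9: active resources = [1], total = 1
  t=10: active resources = [1], total = 1
Peak resource demand = 7

7


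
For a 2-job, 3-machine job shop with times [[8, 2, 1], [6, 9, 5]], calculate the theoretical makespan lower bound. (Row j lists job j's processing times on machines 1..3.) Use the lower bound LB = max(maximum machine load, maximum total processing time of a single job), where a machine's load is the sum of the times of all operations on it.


Machine loads:
  Machine 1: 8 + 6 = 14
  Machine 2: 2 + 9 = 11
  Machine 3: 1 + 5 = 6
Max machine load = 14
Job totals:
  Job 1: 11
  Job 2: 20
Max job total = 20
Lower bound = max(14, 20) = 20

20


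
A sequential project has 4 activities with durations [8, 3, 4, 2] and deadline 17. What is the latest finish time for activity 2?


LF(activity 2) = deadline - sum of successor durations
Successors: activities 3 through 4 with durations [4, 2]
Sum of successor durations = 6
LF = 17 - 6 = 11

11


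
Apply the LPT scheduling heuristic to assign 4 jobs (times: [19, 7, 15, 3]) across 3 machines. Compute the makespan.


Sort jobs in decreasing order (LPT): [19, 15, 7, 3]
Assign each job to the least loaded machine:
  Machine 1: jobs [19], load = 19
  Machine 2: jobs [15], load = 15
  Machine 3: jobs [7, 3], load = 10
Makespan = max load = 19

19


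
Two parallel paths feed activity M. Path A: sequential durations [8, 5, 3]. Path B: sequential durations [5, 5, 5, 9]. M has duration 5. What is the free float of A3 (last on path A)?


ES(A3) = sum of predecessors on chain A = 13
EF(A3) = ES + duration = 13 + 3 = 16
Successor of A3 is M. ES(M) = max(sum(A), sum(B)) = max(16, 24) = 24
Free float = ES(successor) - EF(current) = 24 - 16 = 8

8


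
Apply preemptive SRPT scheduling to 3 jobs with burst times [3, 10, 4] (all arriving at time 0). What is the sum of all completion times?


Since all jobs arrive at t=0, SRPT equals SPT ordering.
SPT order: [3, 4, 10]
Completion times:
  Job 1: p=3, C=3
  Job 2: p=4, C=7
  Job 3: p=10, C=17
Total completion time = 3 + 7 + 17 = 27

27


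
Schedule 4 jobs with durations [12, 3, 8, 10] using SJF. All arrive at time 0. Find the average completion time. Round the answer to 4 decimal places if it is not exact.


SJF order (ascending): [3, 8, 10, 12]
Completion times:
  Job 1: burst=3, C=3
  Job 2: burst=8, C=11
  Job 3: burst=10, C=21
  Job 4: burst=12, C=33
Average completion = 68/4 = 17.0

17.0


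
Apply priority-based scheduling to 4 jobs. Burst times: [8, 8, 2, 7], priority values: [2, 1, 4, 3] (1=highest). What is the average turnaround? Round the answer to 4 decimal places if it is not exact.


Sort by priority (ascending = highest first):
Order: [(1, 8), (2, 8), (3, 7), (4, 2)]
Completion times:
  Priority 1, burst=8, C=8
  Priority 2, burst=8, C=16
  Priority 3, burst=7, C=23
  Priority 4, burst=2, C=25
Average turnaround = 72/4 = 18.0

18.0


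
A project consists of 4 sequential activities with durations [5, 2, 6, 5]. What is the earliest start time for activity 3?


Activity 3 starts after activities 1 through 2 complete.
Predecessor durations: [5, 2]
ES = 5 + 2 = 7

7


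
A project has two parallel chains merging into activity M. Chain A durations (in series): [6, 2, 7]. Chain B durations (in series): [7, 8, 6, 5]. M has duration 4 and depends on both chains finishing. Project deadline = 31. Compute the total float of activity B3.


Forward pass: ES(B3) = sum of predecessors on chain B = 15
EF = ES + duration = 15 + 6 = 21
Backward pass: LF(M) = deadline = 31; LS(M) = 31 - 4 = 27
LF(B3) = LS(M) - sum(successors on chain B) = 27 - 5 = 22
LS = LF - duration = 22 - 6 = 16
Total float = LS - ES = 16 - 15 = 1

1


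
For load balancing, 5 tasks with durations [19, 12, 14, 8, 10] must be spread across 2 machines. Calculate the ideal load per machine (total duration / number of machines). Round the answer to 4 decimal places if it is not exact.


Total processing time = 19 + 12 + 14 + 8 + 10 = 63
Number of machines = 2
Ideal balanced load = 63 / 2 = 31.5

31.5


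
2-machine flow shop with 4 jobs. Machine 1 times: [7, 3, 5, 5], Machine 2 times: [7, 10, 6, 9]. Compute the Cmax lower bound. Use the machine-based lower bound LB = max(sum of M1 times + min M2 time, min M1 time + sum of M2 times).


LB1 = sum(M1 times) + min(M2 times) = 20 + 6 = 26
LB2 = min(M1 times) + sum(M2 times) = 3 + 32 = 35
Lower bound = max(LB1, LB2) = max(26, 35) = 35

35


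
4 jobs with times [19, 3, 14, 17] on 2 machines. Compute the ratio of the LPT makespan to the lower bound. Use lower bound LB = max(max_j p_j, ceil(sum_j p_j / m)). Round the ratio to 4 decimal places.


LPT order: [19, 17, 14, 3]
Machine loads after assignment: [22, 31]
LPT makespan = 31
Lower bound = max(max_job, ceil(total/2)) = max(19, 27) = 27
Ratio = 31 / 27 = 1.1481

1.1481


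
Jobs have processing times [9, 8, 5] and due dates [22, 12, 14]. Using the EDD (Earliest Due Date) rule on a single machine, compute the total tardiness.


Sort by due date (EDD order): [(8, 12), (5, 14), (9, 22)]
Compute completion times and tardiness:
  Job 1: p=8, d=12, C=8, tardiness=max(0,8-12)=0
  Job 2: p=5, d=14, C=13, tardiness=max(0,13-14)=0
  Job 3: p=9, d=22, C=22, tardiness=max(0,22-22)=0
Total tardiness = 0

0


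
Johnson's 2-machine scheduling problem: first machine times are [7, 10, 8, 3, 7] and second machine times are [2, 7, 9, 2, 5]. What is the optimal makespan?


Apply Johnson's rule:
  Group 1 (a <= b): [(3, 8, 9)]
  Group 2 (a > b): [(2, 10, 7), (5, 7, 5), (1, 7, 2), (4, 3, 2)]
Optimal job order: [3, 2, 5, 1, 4]
Schedule:
  Job 3: M1 done at 8, M2 done at 17
  Job 2: M1 done at 18, M2 done at 25
  Job 5: M1 done at 25, M2 done at 30
  Job 1: M1 done at 32, M2 done at 34
  Job 4: M1 done at 35, M2 done at 37
Makespan = 37

37


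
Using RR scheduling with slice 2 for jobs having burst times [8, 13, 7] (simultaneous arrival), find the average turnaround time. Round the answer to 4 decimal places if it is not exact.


Time quantum = 2
Execution trace:
  J1 runs 2 units, time = 2
  J2 runs 2 units, time = 4
  J3 runs 2 units, time = 6
  J1 runs 2 units, time = 8
  J2 runs 2 units, time = 10
  J3 runs 2 units, time = 12
  J1 runs 2 units, time = 14
  J2 runs 2 units, time = 16
  J3 runs 2 units, time = 18
  J1 runs 2 units, time = 20
  J2 runs 2 units, time = 22
  J3 runs 1 units, time = 23
  J2 runs 2 units, time = 25
  J2 runs 2 units, time = 27
  J2 runs 1 units, time = 28
Finish times: [20, 28, 23]
Average turnaround = 71/3 = 23.6667

23.6667


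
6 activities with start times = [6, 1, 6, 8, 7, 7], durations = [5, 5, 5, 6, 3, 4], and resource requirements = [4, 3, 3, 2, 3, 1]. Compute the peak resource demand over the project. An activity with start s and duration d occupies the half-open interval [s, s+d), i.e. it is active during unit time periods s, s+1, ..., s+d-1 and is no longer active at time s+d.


Each activity i is active on [start_i, start_i + duration_i).
Compute total resource usage per time slot:
  t=0: active resources = [], total = 0
  t=1: active resources = [3], total = 3
  t=2: active resources = [3], total = 3
  t=3: active resources = [3], total = 3
  t=4: active resources = [3], total = 3
  t=5: active resources = [3], total = 3
  t=6: active resources = [4, 3], total = 7
  t=7: active resources = [4, 3, 3, 1], total = 11
  t=8: active resources = [4, 3, 2, 3, 1], total = 13
  t=9: active resources = [4, 3, 2, 3, 1], total = 13
  t=10: active resources = [4, 3, 2, 1], total = 10
  t=11: active resources = [2], total = 2
  t=12: active resources = [2], total = 2
  t=13: active resources = [2], total = 2
Peak resource demand = 13

13


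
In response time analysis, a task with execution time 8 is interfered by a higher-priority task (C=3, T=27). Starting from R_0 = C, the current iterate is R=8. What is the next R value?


R_next = C + ceil(R_prev / T_hp) * C_hp
ceil(8 / 27) = ceil(0.2963) = 1
Interference = 1 * 3 = 3
R_next = 8 + 3 = 11

11


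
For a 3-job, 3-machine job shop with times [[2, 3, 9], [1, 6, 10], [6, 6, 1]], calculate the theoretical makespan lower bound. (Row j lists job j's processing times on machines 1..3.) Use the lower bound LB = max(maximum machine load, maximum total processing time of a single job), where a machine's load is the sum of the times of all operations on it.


Machine loads:
  Machine 1: 2 + 1 + 6 = 9
  Machine 2: 3 + 6 + 6 = 15
  Machine 3: 9 + 10 + 1 = 20
Max machine load = 20
Job totals:
  Job 1: 14
  Job 2: 17
  Job 3: 13
Max job total = 17
Lower bound = max(20, 17) = 20

20


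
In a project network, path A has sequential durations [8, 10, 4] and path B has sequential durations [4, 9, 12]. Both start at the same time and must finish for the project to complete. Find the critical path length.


Path A total = 8 + 10 + 4 = 22
Path B total = 4 + 9 + 12 = 25
Critical path = longest path = max(22, 25) = 25

25


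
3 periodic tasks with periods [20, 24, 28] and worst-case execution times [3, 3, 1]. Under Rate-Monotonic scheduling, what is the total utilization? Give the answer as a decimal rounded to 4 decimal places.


Compute individual utilizations (exact fractions):
  Task 1: C/T = 3/20 (approx. 0.15)
  Task 2: C/T = 3/24 = 1/8 (approx. 0.125)
  Task 3: C/T = 1/28 (approx. 0.0357)
Total utilization U = 3/20 + 1/8 + 1/28 = 87/280
Rounded to 4 decimal places: U = 0.3107
RM (Liu & Layland) bound for 3 tasks = 0.779763; compare with U = 87/280 (approx. 0.310714)
U <= bound, so schedulable by RM sufficient condition.

0.3107


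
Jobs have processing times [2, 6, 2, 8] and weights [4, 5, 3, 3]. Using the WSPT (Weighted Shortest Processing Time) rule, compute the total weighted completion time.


Compute p/w ratios and sort ascending (WSPT): [(2, 4), (2, 3), (6, 5), (8, 3)]
Compute weighted completion times:
  Job (p=2,w=4): C=2, w*C=4*2=8
  Job (p=2,w=3): C=4, w*C=3*4=12
  Job (p=6,w=5): C=10, w*C=5*10=50
  Job (p=8,w=3): C=18, w*C=3*18=54
Total weighted completion time = 124

124


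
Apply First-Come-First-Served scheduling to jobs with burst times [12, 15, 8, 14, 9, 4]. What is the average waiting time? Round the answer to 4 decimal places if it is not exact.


FCFS order (as given): [12, 15, 8, 14, 9, 4]
Waiting times:
  Job 1: wait = 0
  Job 2: wait = 12
  Job 3: wait = 27
  Job 4: wait = 35
  Job 5: wait = 49
  Job 6: wait = 58
Sum of waiting times = 181
Average waiting time = 181/6 = 30.1667

30.1667


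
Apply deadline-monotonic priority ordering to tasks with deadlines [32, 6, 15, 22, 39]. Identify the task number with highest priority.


Sort tasks by relative deadline (ascending):
  Task 2: deadline = 6
  Task 3: deadline = 15
  Task 4: deadline = 22
  Task 1: deadline = 32
  Task 5: deadline = 39
Priority order (highest first): [2, 3, 4, 1, 5]
Highest priority task = 2

2


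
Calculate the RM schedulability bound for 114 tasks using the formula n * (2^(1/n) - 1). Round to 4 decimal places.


Compute 2^(1/114) = 1.0060987606
Subtract 1: 1.0060987606 - 1 = 0.0060987606
Multiply by n: 114 * 0.0060987606 = 0.6952587084
Round to 4 dp: 0.6953

0.6953


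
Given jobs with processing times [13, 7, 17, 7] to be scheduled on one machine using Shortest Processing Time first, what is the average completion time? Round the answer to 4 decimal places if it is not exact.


Sort jobs by processing time (SPT order): [7, 7, 13, 17]
Compute completion times sequentially:
  Job 1: processing = 7, completes at 7
  Job 2: processing = 7, completes at 14
  Job 3: processing = 13, completes at 27
  Job 4: processing = 17, completes at 44
Sum of completion times = 92
Average completion time = 92/4 = 23.0

23.0


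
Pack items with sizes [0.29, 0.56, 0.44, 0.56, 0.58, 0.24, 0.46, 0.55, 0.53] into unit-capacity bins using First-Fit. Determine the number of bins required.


Place items sequentially using First-Fit:
  Item 0.29 -> new Bin 1
  Item 0.56 -> Bin 1 (now 0.85)
  Item 0.44 -> new Bin 2
  Item 0.56 -> Bin 2 (now 1.0)
  Item 0.58 -> new Bin 3
  Item 0.24 -> Bin 3 (now 0.82)
  Item 0.46 -> new Bin 4
  Item 0.55 -> new Bin 5
  Item 0.53 -> Bin 4 (now 0.99)
Total bins used = 5

5


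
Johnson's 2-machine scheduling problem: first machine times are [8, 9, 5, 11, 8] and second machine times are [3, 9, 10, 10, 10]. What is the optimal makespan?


Apply Johnson's rule:
  Group 1 (a <= b): [(3, 5, 10), (5, 8, 10), (2, 9, 9)]
  Group 2 (a > b): [(4, 11, 10), (1, 8, 3)]
Optimal job order: [3, 5, 2, 4, 1]
Schedule:
  Job 3: M1 done at 5, M2 done at 15
  Job 5: M1 done at 13, M2 done at 25
  Job 2: M1 done at 22, M2 done at 34
  Job 4: M1 done at 33, M2 done at 44
  Job 1: M1 done at 41, M2 done at 47
Makespan = 47

47


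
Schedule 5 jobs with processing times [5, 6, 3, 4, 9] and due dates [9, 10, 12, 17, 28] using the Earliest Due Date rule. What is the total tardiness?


Sort by due date (EDD order): [(5, 9), (6, 10), (3, 12), (4, 17), (9, 28)]
Compute completion times and tardiness:
  Job 1: p=5, d=9, C=5, tardiness=max(0,5-9)=0
  Job 2: p=6, d=10, C=11, tardiness=max(0,11-10)=1
  Job 3: p=3, d=12, C=14, tardiness=max(0,14-12)=2
  Job 4: p=4, d=17, C=18, tardiness=max(0,18-17)=1
  Job 5: p=9, d=28, C=27, tardiness=max(0,27-28)=0
Total tardiness = 4

4


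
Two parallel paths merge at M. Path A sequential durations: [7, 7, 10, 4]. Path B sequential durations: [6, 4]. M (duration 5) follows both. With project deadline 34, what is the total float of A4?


Forward pass: ES(A4) = sum of predecessors on chain A = 24
EF = ES + duration = 24 + 4 = 28
Backward pass: LF(M) = deadline = 34; LS(M) = 34 - 5 = 29
LF(A4) = LS(M) - sum(successors on chain A) = 29 - 0 = 29
LS = LF - duration = 29 - 4 = 25
Total float = LS - ES = 25 - 24 = 1

1


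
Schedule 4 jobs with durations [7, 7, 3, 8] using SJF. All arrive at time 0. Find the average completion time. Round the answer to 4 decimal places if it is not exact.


SJF order (ascending): [3, 7, 7, 8]
Completion times:
  Job 1: burst=3, C=3
  Job 2: burst=7, C=10
  Job 3: burst=7, C=17
  Job 4: burst=8, C=25
Average completion = 55/4 = 13.75

13.75


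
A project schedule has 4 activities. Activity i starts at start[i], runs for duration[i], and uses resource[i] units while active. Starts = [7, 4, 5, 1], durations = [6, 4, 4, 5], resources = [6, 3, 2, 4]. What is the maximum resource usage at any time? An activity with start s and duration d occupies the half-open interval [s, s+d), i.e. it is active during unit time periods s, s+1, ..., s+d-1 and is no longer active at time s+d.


Each activity i is active on [start_i, start_i + duration_i).
Compute total resource usage per time slot:
  t=0: active resources = [], total = 0
  t=1: active resources = [4], total = 4
  t=2: active resources = [4], total = 4
  t=3: active resources = [4], total = 4
  t=4: active resources = [3, 4], total = 7
  t=5: active resources = [3, 2, 4], total = 9
  t=6: active resources = [3, 2], total = 5
  t=7: active resources = [6, 3, 2], total = 11
  t=8: active resources = [6, 2], total = 8
  t=9: active resources = [6], total = 6
  t=10: active resources = [6], total = 6
  t=11: active resources = [6], total = 6
  t=12: active resources = [6], total = 6
Peak resource demand = 11

11


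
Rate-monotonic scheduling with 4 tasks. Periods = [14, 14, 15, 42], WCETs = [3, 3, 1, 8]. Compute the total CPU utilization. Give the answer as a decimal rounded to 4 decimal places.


Compute individual utilizations (exact fractions):
  Task 1: C/T = 3/14 (approx. 0.2143)
  Task 2: C/T = 3/14 (approx. 0.2143)
  Task 3: C/T = 1/15 (approx. 0.0667)
  Task 4: C/T = 8/42 = 4/21 (approx. 0.1905)
Total utilization U = 3/14 + 3/14 + 1/15 + 4/21 = 24/35
Rounded to 4 decimal places: U = 0.6857
RM (Liu & Layland) bound for 4 tasks = 0.756828; compare with U = 24/35 (approx. 0.685714)
U <= bound, so schedulable by RM sufficient condition.

0.6857


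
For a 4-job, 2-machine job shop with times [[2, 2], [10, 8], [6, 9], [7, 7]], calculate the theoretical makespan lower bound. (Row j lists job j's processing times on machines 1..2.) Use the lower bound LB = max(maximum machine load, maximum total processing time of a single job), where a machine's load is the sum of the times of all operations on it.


Machine loads:
  Machine 1: 2 + 10 + 6 + 7 = 25
  Machine 2: 2 + 8 + 9 + 7 = 26
Max machine load = 26
Job totals:
  Job 1: 4
  Job 2: 18
  Job 3: 15
  Job 4: 14
Max job total = 18
Lower bound = max(26, 18) = 26

26


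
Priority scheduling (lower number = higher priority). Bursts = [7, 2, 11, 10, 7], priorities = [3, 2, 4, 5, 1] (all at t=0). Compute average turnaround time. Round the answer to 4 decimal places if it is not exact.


Sort by priority (ascending = highest first):
Order: [(1, 7), (2, 2), (3, 7), (4, 11), (5, 10)]
Completion times:
  Priority 1, burst=7, C=7
  Priority 2, burst=2, C=9
  Priority 3, burst=7, C=16
  Priority 4, burst=11, C=27
  Priority 5, burst=10, C=37
Average turnaround = 96/5 = 19.2

19.2


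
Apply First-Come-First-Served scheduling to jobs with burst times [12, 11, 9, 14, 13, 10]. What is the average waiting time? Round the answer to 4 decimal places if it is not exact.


FCFS order (as given): [12, 11, 9, 14, 13, 10]
Waiting times:
  Job 1: wait = 0
  Job 2: wait = 12
  Job 3: wait = 23
  Job 4: wait = 32
  Job 5: wait = 46
  Job 6: wait = 59
Sum of waiting times = 172
Average waiting time = 172/6 = 28.6667

28.6667


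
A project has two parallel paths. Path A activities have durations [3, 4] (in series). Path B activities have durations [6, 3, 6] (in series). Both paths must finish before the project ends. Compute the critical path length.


Path A total = 3 + 4 = 7
Path B total = 6 + 3 + 6 = 15
Critical path = longest path = max(7, 15) = 15

15


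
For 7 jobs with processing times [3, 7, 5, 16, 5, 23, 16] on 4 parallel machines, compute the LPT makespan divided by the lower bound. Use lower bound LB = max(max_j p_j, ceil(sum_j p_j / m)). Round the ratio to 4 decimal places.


LPT order: [23, 16, 16, 7, 5, 5, 3]
Machine loads after assignment: [23, 19, 16, 17]
LPT makespan = 23
Lower bound = max(max_job, ceil(total/4)) = max(23, 19) = 23
Ratio = 23 / 23 = 1.0

1.0


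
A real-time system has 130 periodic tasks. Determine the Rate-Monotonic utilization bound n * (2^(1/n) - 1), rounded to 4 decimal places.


Compute 2^(1/130) = 1.0053461413
Subtract 1: 1.0053461413 - 1 = 0.0053461413
Multiply by n: 130 * 0.0053461413 = 0.6949983690
Round to 4 dp: 0.6950

0.6950


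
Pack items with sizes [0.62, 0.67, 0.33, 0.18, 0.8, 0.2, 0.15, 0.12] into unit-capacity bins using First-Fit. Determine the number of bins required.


Place items sequentially using First-Fit:
  Item 0.62 -> new Bin 1
  Item 0.67 -> new Bin 2
  Item 0.33 -> Bin 1 (now 0.95)
  Item 0.18 -> Bin 2 (now 0.85)
  Item 0.8 -> new Bin 3
  Item 0.2 -> Bin 3 (now 1.0)
  Item 0.15 -> Bin 2 (now 1.0)
  Item 0.12 -> new Bin 4
Total bins used = 4

4


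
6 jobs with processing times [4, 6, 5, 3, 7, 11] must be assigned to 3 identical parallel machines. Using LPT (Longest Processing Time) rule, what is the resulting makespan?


Sort jobs in decreasing order (LPT): [11, 7, 6, 5, 4, 3]
Assign each job to the least loaded machine:
  Machine 1: jobs [11, 3], load = 14
  Machine 2: jobs [7, 4], load = 11
  Machine 3: jobs [6, 5], load = 11
Makespan = max load = 14

14


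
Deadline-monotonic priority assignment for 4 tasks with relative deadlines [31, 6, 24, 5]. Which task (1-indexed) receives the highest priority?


Sort tasks by relative deadline (ascending):
  Task 4: deadline = 5
  Task 2: deadline = 6
  Task 3: deadline = 24
  Task 1: deadline = 31
Priority order (highest first): [4, 2, 3, 1]
Highest priority task = 4

4


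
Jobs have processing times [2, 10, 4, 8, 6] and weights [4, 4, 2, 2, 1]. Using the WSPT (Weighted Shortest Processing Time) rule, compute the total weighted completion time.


Compute p/w ratios and sort ascending (WSPT): [(2, 4), (4, 2), (10, 4), (8, 2), (6, 1)]
Compute weighted completion times:
  Job (p=2,w=4): C=2, w*C=4*2=8
  Job (p=4,w=2): C=6, w*C=2*6=12
  Job (p=10,w=4): C=16, w*C=4*16=64
  Job (p=8,w=2): C=24, w*C=2*24=48
  Job (p=6,w=1): C=30, w*C=1*30=30
Total weighted completion time = 162

162


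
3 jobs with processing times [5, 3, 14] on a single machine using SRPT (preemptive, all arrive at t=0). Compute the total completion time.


Since all jobs arrive at t=0, SRPT equals SPT ordering.
SPT order: [3, 5, 14]
Completion times:
  Job 1: p=3, C=3
  Job 2: p=5, C=8
  Job 3: p=14, C=22
Total completion time = 3 + 8 + 22 = 33

33


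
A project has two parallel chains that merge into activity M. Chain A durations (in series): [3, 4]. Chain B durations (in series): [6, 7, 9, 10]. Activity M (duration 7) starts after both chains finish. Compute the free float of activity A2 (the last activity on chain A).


ES(A2) = sum of predecessors on chain A = 3
EF(A2) = ES + duration = 3 + 4 = 7
Successor of A2 is M. ES(M) = max(sum(A), sum(B)) = max(7, 32) = 32
Free float = ES(successor) - EF(current) = 32 - 7 = 25

25


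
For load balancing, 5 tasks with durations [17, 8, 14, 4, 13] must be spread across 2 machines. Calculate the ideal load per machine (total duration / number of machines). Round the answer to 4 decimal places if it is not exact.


Total processing time = 17 + 8 + 14 + 4 + 13 = 56
Number of machines = 2
Ideal balanced load = 56 / 2 = 28.0

28.0


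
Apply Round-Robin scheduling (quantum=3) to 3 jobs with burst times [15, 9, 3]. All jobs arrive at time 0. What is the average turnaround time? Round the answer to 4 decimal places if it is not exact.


Time quantum = 3
Execution trace:
  J1 runs 3 units, time = 3
  J2 runs 3 units, time = 6
  J3 runs 3 units, time = 9
  J1 runs 3 units, time = 12
  J2 runs 3 units, time = 15
  J1 runs 3 units, time = 18
  J2 runs 3 units, time = 21
  J1 runs 3 units, time = 24
  J1 runs 3 units, time = 27
Finish times: [27, 21, 9]
Average turnaround = 57/3 = 19.0

19.0


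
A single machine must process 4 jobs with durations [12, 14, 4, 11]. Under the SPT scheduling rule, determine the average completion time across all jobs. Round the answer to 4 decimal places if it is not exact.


Sort jobs by processing time (SPT order): [4, 11, 12, 14]
Compute completion times sequentially:
  Job 1: processing = 4, completes at 4
  Job 2: processing = 11, completes at 15
  Job 3: processing = 12, completes at 27
  Job 4: processing = 14, completes at 41
Sum of completion times = 87
Average completion time = 87/4 = 21.75

21.75


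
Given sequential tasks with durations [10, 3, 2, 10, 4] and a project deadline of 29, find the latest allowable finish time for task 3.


LF(activity 3) = deadline - sum of successor durations
Successors: activities 4 through 5 with durations [10, 4]
Sum of successor durations = 14
LF = 29 - 14 = 15

15


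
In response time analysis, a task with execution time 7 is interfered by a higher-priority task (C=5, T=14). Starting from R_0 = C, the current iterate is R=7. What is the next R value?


R_next = C + ceil(R_prev / T_hp) * C_hp
ceil(7 / 14) = ceil(0.5) = 1
Interference = 1 * 5 = 5
R_next = 7 + 5 = 12

12


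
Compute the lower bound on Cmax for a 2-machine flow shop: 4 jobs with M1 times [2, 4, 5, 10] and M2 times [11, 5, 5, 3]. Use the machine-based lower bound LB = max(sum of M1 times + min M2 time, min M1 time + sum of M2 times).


LB1 = sum(M1 times) + min(M2 times) = 21 + 3 = 24
LB2 = min(M1 times) + sum(M2 times) = 2 + 24 = 26
Lower bound = max(LB1, LB2) = max(24, 26) = 26

26


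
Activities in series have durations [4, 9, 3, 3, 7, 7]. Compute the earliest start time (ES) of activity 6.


Activity 6 starts after activities 1 through 5 complete.
Predecessor durations: [4, 9, 3, 3, 7]
ES = 4 + 9 + 3 + 3 + 7 = 26

26


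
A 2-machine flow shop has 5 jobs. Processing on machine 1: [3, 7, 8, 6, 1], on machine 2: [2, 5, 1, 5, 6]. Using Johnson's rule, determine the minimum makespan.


Apply Johnson's rule:
  Group 1 (a <= b): [(5, 1, 6)]
  Group 2 (a > b): [(2, 7, 5), (4, 6, 5), (1, 3, 2), (3, 8, 1)]
Optimal job order: [5, 2, 4, 1, 3]
Schedule:
  Job 5: M1 done at 1, M2 done at 7
  Job 2: M1 done at 8, M2 done at 13
  Job 4: M1 done at 14, M2 done at 19
  Job 1: M1 done at 17, M2 done at 21
  Job 3: M1 done at 25, M2 done at 26
Makespan = 26

26


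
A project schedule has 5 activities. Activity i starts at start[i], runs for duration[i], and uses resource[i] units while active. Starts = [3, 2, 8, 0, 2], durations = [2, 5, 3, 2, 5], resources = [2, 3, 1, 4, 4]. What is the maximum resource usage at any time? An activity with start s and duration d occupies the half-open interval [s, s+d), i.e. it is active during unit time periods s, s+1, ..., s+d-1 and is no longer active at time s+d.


Each activity i is active on [start_i, start_i + duration_i).
Compute total resource usage per time slot:
  t=0: active resources = [4], total = 4
  t=1: active resources = [4], total = 4
  t=2: active resources = [3, 4], total = 7
  t=3: active resources = [2, 3, 4], total = 9
  t=4: active resources = [2, 3, 4], total = 9
  t=5: active resources = [3, 4], total = 7
  t=6: active resources = [3, 4], total = 7
  t=7: active resources = [], total = 0
  t=8: active resources = [1], total = 1
  t=9: active resources = [1], total = 1
  t=10: active resources = [1], total = 1
Peak resource demand = 9

9


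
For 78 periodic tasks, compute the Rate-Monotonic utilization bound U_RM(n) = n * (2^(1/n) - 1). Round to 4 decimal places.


Compute 2^(1/78) = 1.0089261045
Subtract 1: 1.0089261045 - 1 = 0.0089261045
Multiply by n: 78 * 0.0089261045 = 0.6962361510
Round to 4 dp: 0.6962

0.6962


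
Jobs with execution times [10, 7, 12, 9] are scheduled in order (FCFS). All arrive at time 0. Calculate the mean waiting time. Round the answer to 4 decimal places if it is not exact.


FCFS order (as given): [10, 7, 12, 9]
Waiting times:
  Job 1: wait = 0
  Job 2: wait = 10
  Job 3: wait = 17
  Job 4: wait = 29
Sum of waiting times = 56
Average waiting time = 56/4 = 14.0

14.0


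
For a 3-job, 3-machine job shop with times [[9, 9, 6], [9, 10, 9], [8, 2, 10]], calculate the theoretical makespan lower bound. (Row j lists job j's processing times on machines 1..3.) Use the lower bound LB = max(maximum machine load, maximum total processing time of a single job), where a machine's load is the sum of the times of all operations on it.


Machine loads:
  Machine 1: 9 + 9 + 8 = 26
  Machine 2: 9 + 10 + 2 = 21
  Machine 3: 6 + 9 + 10 = 25
Max machine load = 26
Job totals:
  Job 1: 24
  Job 2: 28
  Job 3: 20
Max job total = 28
Lower bound = max(26, 28) = 28

28


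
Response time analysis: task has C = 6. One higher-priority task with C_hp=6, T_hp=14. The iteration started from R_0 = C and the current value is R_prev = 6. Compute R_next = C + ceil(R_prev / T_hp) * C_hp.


R_next = C + ceil(R_prev / T_hp) * C_hp
ceil(6 / 14) = ceil(0.4286) = 1
Interference = 1 * 6 = 6
R_next = 6 + 6 = 12

12


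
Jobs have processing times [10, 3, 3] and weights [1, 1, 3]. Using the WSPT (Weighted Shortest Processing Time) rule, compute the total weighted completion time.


Compute p/w ratios and sort ascending (WSPT): [(3, 3), (3, 1), (10, 1)]
Compute weighted completion times:
  Job (p=3,w=3): C=3, w*C=3*3=9
  Job (p=3,w=1): C=6, w*C=1*6=6
  Job (p=10,w=1): C=16, w*C=1*16=16
Total weighted completion time = 31

31


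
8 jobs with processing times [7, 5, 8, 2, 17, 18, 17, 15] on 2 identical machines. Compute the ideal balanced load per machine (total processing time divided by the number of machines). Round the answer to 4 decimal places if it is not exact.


Total processing time = 7 + 5 + 8 + 2 + 17 + 18 + 17 + 15 = 89
Number of machines = 2
Ideal balanced load = 89 / 2 = 44.5

44.5


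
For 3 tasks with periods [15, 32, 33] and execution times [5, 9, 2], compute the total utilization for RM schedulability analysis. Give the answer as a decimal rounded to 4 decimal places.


Compute individual utilizations (exact fractions):
  Task 1: C/T = 5/15 = 1/3 (approx. 0.3333)
  Task 2: C/T = 9/32 (approx. 0.2813)
  Task 3: C/T = 2/33 (approx. 0.0606)
Total utilization U = 1/3 + 9/32 + 2/33 = 713/1056
Rounded to 4 decimal places: U = 0.6752
RM (Liu & Layland) bound for 3 tasks = 0.779763; compare with U = 713/1056 (approx. 0.675189)
U <= bound, so schedulable by RM sufficient condition.

0.6752


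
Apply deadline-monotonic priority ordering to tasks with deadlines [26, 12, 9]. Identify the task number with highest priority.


Sort tasks by relative deadline (ascending):
  Task 3: deadline = 9
  Task 2: deadline = 12
  Task 1: deadline = 26
Priority order (highest first): [3, 2, 1]
Highest priority task = 3

3


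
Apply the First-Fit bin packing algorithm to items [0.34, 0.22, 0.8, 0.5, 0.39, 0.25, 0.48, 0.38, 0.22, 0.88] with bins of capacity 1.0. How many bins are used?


Place items sequentially using First-Fit:
  Item 0.34 -> new Bin 1
  Item 0.22 -> Bin 1 (now 0.56)
  Item 0.8 -> new Bin 2
  Item 0.5 -> new Bin 3
  Item 0.39 -> Bin 1 (now 0.95)
  Item 0.25 -> Bin 3 (now 0.75)
  Item 0.48 -> new Bin 4
  Item 0.38 -> Bin 4 (now 0.86)
  Item 0.22 -> Bin 3 (now 0.97)
  Item 0.88 -> new Bin 5
Total bins used = 5

5


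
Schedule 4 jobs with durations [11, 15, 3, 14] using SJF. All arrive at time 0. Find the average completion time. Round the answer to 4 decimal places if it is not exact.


SJF order (ascending): [3, 11, 14, 15]
Completion times:
  Job 1: burst=3, C=3
  Job 2: burst=11, C=14
  Job 3: burst=14, C=28
  Job 4: burst=15, C=43
Average completion = 88/4 = 22.0

22.0


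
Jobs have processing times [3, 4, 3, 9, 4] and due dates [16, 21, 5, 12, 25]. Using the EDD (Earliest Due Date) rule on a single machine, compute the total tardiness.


Sort by due date (EDD order): [(3, 5), (9, 12), (3, 16), (4, 21), (4, 25)]
Compute completion times and tardiness:
  Job 1: p=3, d=5, C=3, tardiness=max(0,3-5)=0
  Job 2: p=9, d=12, C=12, tardiness=max(0,12-12)=0
  Job 3: p=3, d=16, C=15, tardiness=max(0,15-16)=0
  Job 4: p=4, d=21, C=19, tardiness=max(0,19-21)=0
  Job 5: p=4, d=25, C=23, tardiness=max(0,23-25)=0
Total tardiness = 0

0


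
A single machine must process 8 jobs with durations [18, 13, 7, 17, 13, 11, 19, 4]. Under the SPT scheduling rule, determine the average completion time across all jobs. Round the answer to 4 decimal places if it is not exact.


Sort jobs by processing time (SPT order): [4, 7, 11, 13, 13, 17, 18, 19]
Compute completion times sequentially:
  Job 1: processing = 4, completes at 4
  Job 2: processing = 7, completes at 11
  Job 3: processing = 11, completes at 22
  Job 4: processing = 13, completes at 35
  Job 5: processing = 13, completes at 48
  Job 6: processing = 17, completes at 65
  Job 7: processing = 18, completes at 83
  Job 8: processing = 19, completes at 102
Sum of completion times = 370
Average completion time = 370/8 = 46.25

46.25


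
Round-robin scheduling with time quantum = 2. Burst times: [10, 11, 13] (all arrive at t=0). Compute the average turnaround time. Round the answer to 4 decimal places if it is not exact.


Time quantum = 2
Execution trace:
  J1 runs 2 units, time = 2
  J2 runs 2 units, time = 4
  J3 runs 2 units, time = 6
  J1 runs 2 units, time = 8
  J2 runs 2 units, time = 10
  J3 runs 2 units, time = 12
  J1 runs 2 units, time = 14
  J2 runs 2 units, time = 16
  J3 runs 2 units, time = 18
  J1 runs 2 units, time = 20
  J2 runs 2 units, time = 22
  J3 runs 2 units, time = 24
  J1 runs 2 units, time = 26
  J2 runs 2 units, time = 28
  J3 runs 2 units, time = 30
  J2 runs 1 units, time = 31
  J3 runs 2 units, time = 33
  J3 runs 1 units, time = 34
Finish times: [26, 31, 34]
Average turnaround = 91/3 = 30.3333

30.3333


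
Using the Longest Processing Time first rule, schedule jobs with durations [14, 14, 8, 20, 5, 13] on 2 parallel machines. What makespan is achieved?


Sort jobs in decreasing order (LPT): [20, 14, 14, 13, 8, 5]
Assign each job to the least loaded machine:
  Machine 1: jobs [20, 13, 5], load = 38
  Machine 2: jobs [14, 14, 8], load = 36
Makespan = max load = 38

38


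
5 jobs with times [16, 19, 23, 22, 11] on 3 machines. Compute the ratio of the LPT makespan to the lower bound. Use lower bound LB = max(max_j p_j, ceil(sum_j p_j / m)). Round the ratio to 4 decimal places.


LPT order: [23, 22, 19, 16, 11]
Machine loads after assignment: [23, 33, 35]
LPT makespan = 35
Lower bound = max(max_job, ceil(total/3)) = max(23, 31) = 31
Ratio = 35 / 31 = 1.129

1.129


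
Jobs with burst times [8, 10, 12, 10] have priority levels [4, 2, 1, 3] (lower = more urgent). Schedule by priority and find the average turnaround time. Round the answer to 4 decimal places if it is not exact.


Sort by priority (ascending = highest first):
Order: [(1, 12), (2, 10), (3, 10), (4, 8)]
Completion times:
  Priority 1, burst=12, C=12
  Priority 2, burst=10, C=22
  Priority 3, burst=10, C=32
  Priority 4, burst=8, C=40
Average turnaround = 106/4 = 26.5

26.5


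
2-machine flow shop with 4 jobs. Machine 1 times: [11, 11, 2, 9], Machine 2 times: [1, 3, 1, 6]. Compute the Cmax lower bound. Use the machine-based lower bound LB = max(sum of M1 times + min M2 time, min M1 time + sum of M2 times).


LB1 = sum(M1 times) + min(M2 times) = 33 + 1 = 34
LB2 = min(M1 times) + sum(M2 times) = 2 + 11 = 13
Lower bound = max(LB1, LB2) = max(34, 13) = 34

34


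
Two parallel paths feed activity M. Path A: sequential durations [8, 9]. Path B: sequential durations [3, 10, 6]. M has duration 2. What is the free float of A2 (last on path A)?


ES(A2) = sum of predecessors on chain A = 8
EF(A2) = ES + duration = 8 + 9 = 17
Successor of A2 is M. ES(M) = max(sum(A), sum(B)) = max(17, 19) = 19
Free float = ES(successor) - EF(current) = 19 - 17 = 2

2


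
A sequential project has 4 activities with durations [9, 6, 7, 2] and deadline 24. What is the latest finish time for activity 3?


LF(activity 3) = deadline - sum of successor durations
Successors: activities 4 through 4 with durations [2]
Sum of successor durations = 2
LF = 24 - 2 = 22

22


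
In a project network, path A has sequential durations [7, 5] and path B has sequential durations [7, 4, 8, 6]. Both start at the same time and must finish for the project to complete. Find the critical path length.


Path A total = 7 + 5 = 12
Path B total = 7 + 4 + 8 + 6 = 25
Critical path = longest path = max(12, 25) = 25

25


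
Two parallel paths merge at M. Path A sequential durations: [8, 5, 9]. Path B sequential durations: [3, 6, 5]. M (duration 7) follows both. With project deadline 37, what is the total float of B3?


Forward pass: ES(B3) = sum of predecessors on chain B = 9
EF = ES + duration = 9 + 5 = 14
Backward pass: LF(M) = deadline = 37; LS(M) = 37 - 7 = 30
LF(B3) = LS(M) - sum(successors on chain B) = 30 - 0 = 30
LS = LF - duration = 30 - 5 = 25
Total float = LS - ES = 25 - 9 = 16

16


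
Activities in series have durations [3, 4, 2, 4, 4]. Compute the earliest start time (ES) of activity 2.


Activity 2 starts after activities 1 through 1 complete.
Predecessor durations: [3]
ES = 3 = 3

3


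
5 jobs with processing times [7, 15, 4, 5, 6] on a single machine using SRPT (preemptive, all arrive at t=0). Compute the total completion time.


Since all jobs arrive at t=0, SRPT equals SPT ordering.
SPT order: [4, 5, 6, 7, 15]
Completion times:
  Job 1: p=4, C=4
  Job 2: p=5, C=9
  Job 3: p=6, C=15
  Job 4: p=7, C=22
  Job 5: p=15, C=37
Total completion time = 4 + 9 + 15 + 22 + 37 = 87

87


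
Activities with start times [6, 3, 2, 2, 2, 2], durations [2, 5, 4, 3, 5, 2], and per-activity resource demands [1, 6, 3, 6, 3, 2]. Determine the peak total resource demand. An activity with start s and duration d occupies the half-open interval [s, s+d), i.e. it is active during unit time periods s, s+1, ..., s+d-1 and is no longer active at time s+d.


Each activity i is active on [start_i, start_i + duration_i).
Compute total resource usage per time slot:
  t=0: active resources = [], total = 0
  t=1: active resources = [], total = 0
  t=2: active resources = [3, 6, 3, 2], total = 14
  t=3: active resources = [6, 3, 6, 3, 2], total = 20
  t=4: active resources = [6, 3, 6, 3], total = 18
  t=5: active resources = [6, 3, 3], total = 12
  t=6: active resources = [1, 6, 3], total = 10
  t=7: active resources = [1, 6], total = 7
Peak resource demand = 20

20


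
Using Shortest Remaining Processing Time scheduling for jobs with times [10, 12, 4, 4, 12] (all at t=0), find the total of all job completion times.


Since all jobs arrive at t=0, SRPT equals SPT ordering.
SPT order: [4, 4, 10, 12, 12]
Completion times:
  Job 1: p=4, C=4
  Job 2: p=4, C=8
  Job 3: p=10, C=18
  Job 4: p=12, C=30
  Job 5: p=12, C=42
Total completion time = 4 + 8 + 18 + 30 + 42 = 102

102
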